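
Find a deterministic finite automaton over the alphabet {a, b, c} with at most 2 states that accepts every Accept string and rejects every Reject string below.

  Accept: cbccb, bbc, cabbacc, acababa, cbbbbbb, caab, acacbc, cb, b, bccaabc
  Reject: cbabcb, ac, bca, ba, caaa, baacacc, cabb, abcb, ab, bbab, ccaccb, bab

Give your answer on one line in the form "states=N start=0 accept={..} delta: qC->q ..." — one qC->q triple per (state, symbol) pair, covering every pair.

Grow the machine one transition at a time. Run the examples from 0; the earliest place one falls off (shortest prefix, ties alphabetical) gets sent to the lowest-numbered state that keeps every Accept/Reject pair distinguishable — a pair clashes when both reach the same state with identical unread suffix — and to a fresh state only if none does.
a: 0a undefined. 0a->0: no, b/ab meet in 0 with "b" left. Open state 1: 0a->1.
b: 0b undefined. 0b->0: ok.
c: 0c undefined. 0c->0: ok.
ab: 1b undefined. 1b->0: no, cbccb/cbabcb meet in 0. 1b->1: ok.
ac: 1c undefined. 1c->0: no, cbccb/cbabcb meet in 0. 1c->1: ok.
aca: 1a undefined. 1a->0: ok.
All examples now run through 2 states with every (state, symbol) defined. Accept strings end in {0}, Reject strings end in {1}; accept={0}.

states=2 start=0 accept={0} delta: 0a->1 0b->0 0c->0 1a->0 1b->1 1c->1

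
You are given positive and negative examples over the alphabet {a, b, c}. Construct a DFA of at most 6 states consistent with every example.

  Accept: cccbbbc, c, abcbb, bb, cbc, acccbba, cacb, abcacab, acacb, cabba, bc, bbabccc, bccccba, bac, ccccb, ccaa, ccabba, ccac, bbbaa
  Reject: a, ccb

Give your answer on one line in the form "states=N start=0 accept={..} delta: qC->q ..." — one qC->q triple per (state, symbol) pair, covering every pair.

states=5 start=0 accept={1,2,4} delta: 0a->0 0b->1 0c->1 1a->0 1b->2 1c->2 2a->2 2b->3 2c->4 3a->2 3b->2 3c->1 4a->0 4b->1 4c->0

Grow the machine one transition at a time. Run the examples from 0; the earliest place one falls off (shortest prefix, ties alphabetical) gets sent to the lowest-numbered state that keeps every Accept/Reject pair distinguishable — a pair clashes when both reach the same state with identical unread suffix — and to a fresh state only if none does.
a: 0a undefined. 0a->0: ok.
b: 0b undefined. 0b->0: no, bb/a meet in 0. Open state 1: 0b->1.
c: 0c undefined. 0c->0: no, c/a meet in 0. 0c->1: ok.
ba: 1a undefined. 1a->0: ok.
bb: 1b undefined. 1b->0: no, bb/a meet in 0. 1b->1: no, cabba/a meet in 0. Open state 2: 1b->2.
bc: 1c undefined. 1c->0: no, c/ccb meet in 1. 1c->1: no, bb/ccb meet in 2. 1c->2: ok.
bba: 2a undefined. 2a->0: no, cabba/a meet in 0. 2a->1: no, ccaa/a meet in 0. 2a->2: ok.
bbb: 2b undefined. 2b->0: no, ccabba/a meet in 0. 2b->1: no, c/ccb meet in 1. 2b->2: no, abcbb/ccb meet in 2. Open state 3: 2b->3.
bcc: 2c undefined. 2c->0: no, cbc/a meet in 0. 2c->1: no, ccccb/ccb meet in 3. 2c->2: no, abcacab/ccb meet in 3. 2c->3: no, cbc/ccb meet in 3. Open state 4: 2c->4.
bbba: 3a undefined. 3a->0: no, bbbaa/a meet in 0. 3a->1: no, bbbaa/a meet in 0. 3a->2: ok.
bccc: 4c undefined. 4c->0: ok.
cccb: 4b undefined. 4b->0: no, acccbba/a meet in 0. 4b->1: ok.
abcbb: 3b undefined. 3b->0: no, abcbb/a meet in 0. 3b->1: no, ccabba/a meet in 0. 3b->2: ok.
bbabc: 3c undefined. 3c->0: no, cccbbbc/a meet in 0. 3c->1: ok.
abcaca: 4a undefined. 4a->0: ok.
All examples now run through 5 states with every (state, symbol) defined. Accept strings end in {1,2,4}, Reject strings end in {0,3}; accept={1,2,4}.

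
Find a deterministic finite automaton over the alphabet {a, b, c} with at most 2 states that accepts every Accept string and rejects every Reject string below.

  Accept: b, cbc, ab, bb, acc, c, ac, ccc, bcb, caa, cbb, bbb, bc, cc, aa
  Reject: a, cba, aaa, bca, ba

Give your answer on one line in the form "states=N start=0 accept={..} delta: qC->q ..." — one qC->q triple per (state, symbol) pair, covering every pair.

states=2 start=0 accept={0} delta: 0a->1 0b->0 0c->0 1a->0 1b->0 1c->0

State merging on the prefix tree: take the shortest (then alphabetical) example prefix whose next move is undefined and point that move at state 0, else 1, else 2, ...; a target is out if some Accept/Reject pair would then sit in one state with the same input left (inseparable). If every existing state is out, open a new one.
a: 0a undefined. 0a->0: no, aa/a meet in 0. Open state 1: 0a->1.
b: 0b undefined. 0b->0: ok.
c: 0c undefined. 0c->0: ok.
aa: 1a undefined. 1a->0: ok.
ab: 1b undefined. 1b->0: ok.
ac: 1c undefined. 1c->0: ok.
All examples now run through 2 states with every (state, symbol) defined. Accept strings end in {0}, Reject strings end in {1}; accept={0}.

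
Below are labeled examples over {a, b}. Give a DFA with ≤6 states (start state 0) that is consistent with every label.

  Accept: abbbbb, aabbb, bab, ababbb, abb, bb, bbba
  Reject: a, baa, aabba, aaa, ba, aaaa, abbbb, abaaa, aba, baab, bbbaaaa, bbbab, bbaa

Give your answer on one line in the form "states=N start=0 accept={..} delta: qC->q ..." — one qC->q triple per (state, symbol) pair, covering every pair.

states=6 start=0 accept={3,4,5} delta: 0a->0 0b->1 1a->2 1b->3 2a->0 2b->4 3a->0 3b->4 4a->5 4b->1 5a->0 5b->0

Grow the machine one transition at a time. Run the examples from 0; the earliest place one falls off (shortest prefix, ties alphabetical) gets sent to the lowest-numbered state that keeps every Accept/Reject pair distinguishable — a pair clashes when both reach the same state with identical unread suffix — and to a fresh state only if none does.
a: 0a undefined. 0a->0: ok.
b: 0b undefined. 0b->0: no, abbbbb/a meet in 0. Open state 1: 0b->1.
ba: 1a undefined. 1a->0: no, bab/baab meet in 1. 1a->1: no, bab/baab meet in 1 with "b" left. Open state 2: 1a->2.
bb: 1b undefined. 1b->0: no, bab/bbbab meet in 2 with "b" left. 1b->1: no, abbbbb/abbbb meet in 1. 1b->2: no, abb/ba meet in 2. Open state 3: 1b->3.
baa: 2a undefined. 2a->0: ok.
bab: 2b undefined. 2b->0: no, bab/a meet in 0. 2b->1: no, bab/baab meet in 1. 2b->2: no, bab/ba meet in 2. 2b->3: no, ababbb/abbbb meet in 3 with "bb" left. Open state 4: 2b->4.
bba: 3a undefined. 3a->0: ok.
bbb: 3b undefined. 3b->0: no, aabbb/a meet in 0. 3b->1: no, abbbbb/baab meet in 1. 3b->2: no, aabbb/ba meet in 2. 3b->3: no, abbbbb/abbbb meet in 3. 3b->4: ok.
bbba: 4a undefined. 4a->0: no, bbba/a meet in 0. 4a->1: no, abb/bbbab meet in 3. 4a->2: no, aabbb/bbbab meet in 4. 4a->3: no, aabbb/bbbab meet in 4. 4a->4: no, aabbb/bbbaaaa meet in 4. Open state 5: 4a->5.
ababb: 4b undefined. 4b->0: no, abbbbb/baab meet in 1. 4b->1: ok.
bbbaa: 5a undefined. 5a->0: ok.
bbbab: 5b undefined. 5b->0: ok.
All examples now run through 6 states with every (state, symbol) defined. Accept strings end in {3,4,5}, Reject strings end in {0,1,2}; accept={3,4,5}.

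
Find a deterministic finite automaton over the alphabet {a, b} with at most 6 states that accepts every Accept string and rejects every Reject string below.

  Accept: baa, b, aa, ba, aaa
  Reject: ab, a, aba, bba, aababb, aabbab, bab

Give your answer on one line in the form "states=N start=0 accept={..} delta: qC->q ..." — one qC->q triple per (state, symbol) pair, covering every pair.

State merging on the prefix tree: take the shortest (then alphabetical) example prefix whose next move is undefined and point that move at state 0, else 1, else 2, ...; a target is out if some Accept/Reject pair would then sit in one state with the same input left (inseparable). If every existing state is out, open a new one.
a: 0a undefined. 0a->0: no, b/ab meet in 0 with "b" left. Open state 1: 0a->1.
b: 0b undefined. 0b->0: no, ba/a meet in 1. 0b->1: no, b/a meet in 1. Open state 2: 0b->2.
aa: 1a undefined. 1a->0: no, aaa/a meet in 1. 1a->1: no, aa/a meet in 1. 1a->2: ok.
ab: 1b undefined. 1b->0: ok.
ba: 2a undefined. 2a->0: no, baa/a meet in 1. 2a->1: no, ba/a meet in 1. 2a->2: ok.
bb: 2b undefined. 2b->0: no, baa/aababb meet in 2. 2b->1: no, baa/bba meet in 2. 2b->2: no, baa/bba meet in 2. Open state 3: 2b->3.
bba: 3a undefined. 3a->0: ok.
aabb: 3b undefined. 3b->0: ok.
All examples now run through 4 states with every (state, symbol) defined. Accept strings end in {2}, Reject strings end in {0,1,3}; accept={2}.

states=4 start=0 accept={2} delta: 0a->1 0b->2 1a->2 1b->0 2a->2 2b->3 3a->0 3b->0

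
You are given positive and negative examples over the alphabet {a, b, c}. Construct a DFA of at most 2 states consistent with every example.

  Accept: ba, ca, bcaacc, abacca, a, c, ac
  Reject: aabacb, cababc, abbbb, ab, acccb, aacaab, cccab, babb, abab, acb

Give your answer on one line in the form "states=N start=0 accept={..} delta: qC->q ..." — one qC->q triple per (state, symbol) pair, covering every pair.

Fold the examples into a partial DFA from state 0: repeatedly fix the first undefined (state, symbol) met by the shortest-then-alphabetical prefix, trying targets in increasing order and rejecting any under which an Accept and a Reject string meet in one state with the same remainder; add a state when all current targets are rejected. Accepting states are where Accept strings end.
a: 0a undefined. 0a->0: ok.
b: 0b undefined. 0b->0: no, ba/abbbb meet in 0. Open state 1: 0b->1.
c: 0c undefined. 0c->0: ok.
ba: 1a undefined. 1a->0: ok.
bc: 1c undefined. 1c->0: no, ba/cababc meet in 0. 1c->1: ok.
abb: 1b undefined. 1b->0: no, ba/abbbb meet in 0. 1b->1: ok.
All examples now run through 2 states with every (state, symbol) defined. Accept strings end in {0}, Reject strings end in {1}; accept={0}.

states=2 start=0 accept={0} delta: 0a->0 0b->1 0c->0 1a->0 1b->1 1c->1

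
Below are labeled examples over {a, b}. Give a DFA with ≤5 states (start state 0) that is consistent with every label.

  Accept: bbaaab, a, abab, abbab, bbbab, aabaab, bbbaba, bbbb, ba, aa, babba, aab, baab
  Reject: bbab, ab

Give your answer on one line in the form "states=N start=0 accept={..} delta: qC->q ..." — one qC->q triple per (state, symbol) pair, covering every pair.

State merging on the prefix tree: take the shortest (then alphabetical) example prefix whose next move is undefined and point that move at state 0, else 1, else 2, ...; a target is out if some Accept/Reject pair would then sit in one state with the same input left (inseparable). If every existing state is out, open a new one.
a: 0a undefined. 0a->0: no, abbab/bbab meet in 0 with "bbab" left. Open state 1: 0a->1.
b: 0b undefined. 0b->0: no, bbbab/bbab meet in 1 with "b" left. 0b->1: no, abab/bbab meet in 1 with "bab" left. Open state 2: 0b->2.
aa: 1a undefined. 1a->0: ok.
ab: 1b undefined. 1b->0: no, abab/ab meet in 0. 1b->1: no, a/ab meet in 1. 1b->2: no, abbab/bbab meet in 2 with "bab" left. Open state 3: 1b->3.
ba: 2a undefined. 2a->0: no, aabaab/ab meet in 3. 2a->1: ok.
bb: 2b undefined. 2b->0: no, bbaaab/bbab meet in 3. 2b->1: no, bbaaab/bbab meet in 2. 2b->2: no, bbaaab/bbab meet in 3. 2b->3: no, abab/bbab meet in 3 with "ab" left. Open state 4: 2b->4.
aba: 3a undefined. 3a->0: ok.
abb: 3b undefined. 3b->0: no, abbab/ab meet in 3. 3b->1: ok.
bba: 4a undefined. 4a->0: no, bbaaab/bbab meet in 2. 4a->1: no, bbaaab/bbab meet in 3. 4a->2: ok.
bbb: 4b undefined. 4b->0: no, bbbab/ab meet in 3. 4b->1: no, bbbb/ab meet in 3. 4b->2: no, bbbab/ab meet in 3. 4b->3: ok.
All examples now run through 5 states with every (state, symbol) defined. Accept strings end in {0,1,2}, Reject strings end in {3,4}; accept={0,1,2}.

states=5 start=0 accept={0,1,2} delta: 0a->1 0b->2 1a->0 1b->3 2a->1 2b->4 3a->0 3b->1 4a->2 4b->3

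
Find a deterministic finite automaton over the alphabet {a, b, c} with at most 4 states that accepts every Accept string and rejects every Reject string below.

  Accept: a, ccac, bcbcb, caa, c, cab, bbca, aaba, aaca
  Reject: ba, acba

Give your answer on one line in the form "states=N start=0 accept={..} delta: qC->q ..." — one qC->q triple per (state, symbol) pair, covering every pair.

states=3 start=0 accept={0,1} delta: 0a->1 0b->1 0c->1 1a->2 1b->1 1c->0 2a->0 2b->0 2c->0

State merging on the prefix tree: take the shortest (then alphabetical) example prefix whose next move is undefined and point that move at state 0, else 1, else 2, ...; a target is out if some Accept/Reject pair would then sit in one state with the same input left (inseparable). If every existing state is out, open a new one.
a: 0a undefined. 0a->0: no, aaba/ba meet in 0 with "ba" left. Open state 1: 0a->1.
b: 0b undefined. 0b->0: no, a/ba meet in 1. 0b->1: ok.
c: 0c undefined. 0c->0: no, caa/ba meet in 1 with "a" left. 0c->1: ok.
aa: 1a undefined. 1a->0: no, aaba/ba meet in 0. 1a->1: no, a/ba meet in 1. Open state 2: 1a->2.
ac: 1c undefined. 1c->0: ok.
bb: 1b undefined. 1b->0: no, bbca/ba meet in 2. 1b->1: ok.
aab: 2b undefined. 2b->0: ok.
aac: 2c undefined. 2c->0: ok.
caa: 2a undefined. 2a->0: ok.
All examples now run through 3 states with every (state, symbol) defined. Accept strings end in {0,1}, Reject strings end in {2}; accept={0,1}.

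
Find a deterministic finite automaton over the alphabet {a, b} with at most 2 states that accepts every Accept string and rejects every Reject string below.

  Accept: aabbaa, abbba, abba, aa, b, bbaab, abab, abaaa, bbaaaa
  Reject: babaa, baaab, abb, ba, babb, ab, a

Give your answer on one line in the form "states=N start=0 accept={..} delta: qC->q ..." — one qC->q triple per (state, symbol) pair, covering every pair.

Fold the examples into a partial DFA from state 0: repeatedly fix the first undefined (state, symbol) met by the shortest-then-alphabetical prefix, trying targets in increasing order and rejecting any under which an Accept and a Reject string meet in one state with the same remainder; add a state when all current targets are rejected. Accepting states are where Accept strings end.
a: 0a undefined. 0a->0: no, aa/a meet in 0. Open state 1: 0a->1.
b: 0b undefined. 0b->0: ok.
aa: 1a undefined. 1a->0: ok.
ab: 1b undefined. 1b->0: no, aabbaa/babaa meet in 0. 1b->1: ok.
All examples now run through 2 states with every (state, symbol) defined. Accept strings end in {0}, Reject strings end in {1}; accept={0}.

states=2 start=0 accept={0} delta: 0a->1 0b->0 1a->0 1b->1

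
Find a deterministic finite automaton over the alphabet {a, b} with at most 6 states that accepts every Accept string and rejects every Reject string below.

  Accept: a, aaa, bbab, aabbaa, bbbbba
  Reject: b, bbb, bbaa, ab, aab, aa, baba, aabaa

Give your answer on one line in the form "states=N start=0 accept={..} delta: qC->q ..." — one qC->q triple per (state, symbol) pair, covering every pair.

states=6 start=0 accept={1,3} delta: 0a->1 0b->2 1a->2 1b->0 2a->3 2b->4 3a->0 3b->1 4a->3 4b->5 5a->0 5b->0

Fold the examples into a partial DFA from state 0: repeatedly fix the first undefined (state, symbol) met by the shortest-then-alphabetical prefix, trying targets in increasing order and rejecting any under which an Accept and a Reject string meet in one state with the same remainder; add a state when all current targets are rejected. Accepting states are where Accept strings end.
a: 0a undefined. 0a->0: no, a/aa meet in 0. Open state 1: 0a->1.
b: 0b undefined. 0b->0: no, bbab/ab meet in 1 with "b" left. 0b->1: no, a/b meet in 1. Open state 2: 0b->2.
aa: 1a undefined. 1a->0: no, aabbaa/bbaa meet in 2 with "baa" left. 1a->1: no, a/aa meet in 1. 1a->2: ok.
ab: 1b undefined. 1b->0: ok.
ba: 2a undefined. 2a->0: no, aaa/ab meet in 0. 2a->1: no, a/baba meet in 1. 2a->2: no, aaa/b meet in 2. Open state 3: 2a->3.
bb: 2b undefined. 2b->0: no, bbab/ab meet in 0. 2b->1: no, a/aab meet in 1. 2b->2: no, aabbaa/bbaa meet in 3 with "a" left. 2b->3: no, aaa/aab meet in 3. Open state 4: 2b->4.
bab: 3b undefined. 3b->0: no, a/baba meet in 1. 3b->1: ok.
bba: 4a undefined. 4a->0: no, a/bbaa meet in 1. 4a->1: no, bbab/ab meet in 0. 4a->2: no, aaa/bbaa meet in 3. 4a->3: ok.
bbb: 4b undefined. 4b->0: no, aabbaa/b meet in 2. 4b->1: no, a/bbb meet in 1. 4b->2: no, aabbaa/bbaa meet in 3 with "a" left. 4b->3: no, aaa/bbb meet in 3. 4b->4: no, aabbaa/bbaa meet in 3 with "a" left. Open state 5: 4b->5.
bbaa: 3a undefined. 3a->0: ok.
bbbb: 5b undefined. 5b->0: ok.
aabba: 5a undefined. 5a->0: ok.
All examples now run through 6 states with every (state, symbol) defined. Accept strings end in {1,3}, Reject strings end in {0,2,4,5}; accept={1,3}.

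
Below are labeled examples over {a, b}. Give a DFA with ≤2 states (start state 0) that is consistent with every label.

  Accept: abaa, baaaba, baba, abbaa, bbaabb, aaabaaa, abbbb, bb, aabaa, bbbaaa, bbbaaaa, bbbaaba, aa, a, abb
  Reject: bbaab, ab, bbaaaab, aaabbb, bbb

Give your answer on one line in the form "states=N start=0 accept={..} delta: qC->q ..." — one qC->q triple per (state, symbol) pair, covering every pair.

State merging on the prefix tree: take the shortest (then alphabetical) example prefix whose next move is undefined and point that move at state 0, else 1, else 2, ...; a target is out if some Accept/Reject pair would then sit in one state with the same input left (inseparable). If every existing state is out, open a new one.
a: 0a undefined. 0a->0: ok.
b: 0b undefined. 0b->0: no, abaa/bbaab meet in 0. Open state 1: 0b->1.
ba: 1a undefined. 1a->0: ok.
bb: 1b undefined. 1b->0: ok.
All examples now run through 2 states with every (state, symbol) defined. Accept strings end in {0}, Reject strings end in {1}; accept={0}.

states=2 start=0 accept={0} delta: 0a->0 0b->1 1a->0 1b->0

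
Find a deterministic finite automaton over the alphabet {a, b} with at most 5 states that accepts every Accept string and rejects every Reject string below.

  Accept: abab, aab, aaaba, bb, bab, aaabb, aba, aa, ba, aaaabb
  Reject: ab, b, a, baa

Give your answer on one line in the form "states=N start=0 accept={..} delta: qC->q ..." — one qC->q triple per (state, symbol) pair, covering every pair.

states=5 start=0 accept={0,3} delta: 0a->1 0b->2 1a->3 1b->1 2a->3 2b->0 3a->4 3b->0 4a->0 4b->2

State merging on the prefix tree: take the shortest (then alphabetical) example prefix whose next move is undefined and point that move at state 0, else 1, else 2, ...; a target is out if some Accept/Reject pair would then sit in one state with the same input left (inseparable). If every existing state is out, open a new one.
a: 0a undefined. 0a->0: no, aab/ab meet in 0 with "b" left. Open state 1: 0a->1.
b: 0b undefined. 0b->0: no, bb/b meet in 0. 0b->1: no, bb/ab meet in 1 with "b" left. Open state 2: 0b->2.
aa: 1a undefined. 1a->0: no, aab/b meet in 2. 1a->1: no, aab/ab meet in 1 with "b" left. 1a->2: no, aa/b meet in 2. Open state 3: 1a->3.
ab: 1b undefined. 1b->0: no, abab/ab meet in 0. 1b->1: ok.
ba: 2a undefined. 2a->0: no, bab/b meet in 2. 2a->1: no, bab/ab meet in 1. 2a->2: no, ba/b meet in 2. 2a->3: ok.
bb: 2b undefined. 2b->0: ok.
aaa: 3a undefined. 3a->0: no, bb/baa meet in 0. 3a->1: no, aaabb/ab meet in 1. 3a->2: no, aaaba/ab meet in 1. 3a->3: no, aba/baa meet in 3. Open state 4: 3a->4.
aab: 3b undefined. 3b->0: ok.
aaaa: 4a undefined. 4a->0: ok.
aaab: 4b undefined. 4b->0: no, aaaba/ab meet in 1. 4b->1: no, aaabb/ab meet in 1. 4b->2: ok.
All examples now run through 5 states with every (state, symbol) defined. Accept strings end in {0,3}, Reject strings end in {1,2,4}; accept={0,3}.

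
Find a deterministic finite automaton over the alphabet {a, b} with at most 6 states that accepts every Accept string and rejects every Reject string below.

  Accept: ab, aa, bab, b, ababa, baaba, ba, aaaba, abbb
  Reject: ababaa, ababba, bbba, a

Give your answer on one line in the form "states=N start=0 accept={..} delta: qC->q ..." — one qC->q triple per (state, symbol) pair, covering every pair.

states=4 start=0 accept={0,2} delta: 0a->1 0b->2 1a->0 1b->2 2a->0 2b->3 3a->1 3b->0

Fold the examples into a partial DFA from state 0: repeatedly fix the first undefined (state, symbol) met by the shortest-then-alphabetical prefix, trying targets in increasing order and rejecting any under which an Accept and a Reject string meet in one state with the same remainder; add a state when all current targets are rejected. Accepting states are where Accept strings end.
a: 0a undefined. 0a->0: no, aa/a meet in 0. Open state 1: 0a->1.
b: 0b undefined. 0b->0: no, ba/bbba meet in 1. 0b->1: no, b/a meet in 1. Open state 2: 0b->2.
aa: 1a undefined. 1a->0: ok.
ab: 1b undefined. 1b->0: no, ab/ababaa meet in 0. 1b->1: no, ab/a meet in 1. 1b->2: ok.
ba: 2a undefined. 2a->0: ok.
bb: 2b undefined. 2b->0: no, aa/bbba meet in 0. 2b->1: no, aa/ababba meet in 0. 2b->2: no, aa/ababba meet in 0. Open state 3: 2b->3.
bbb: 3b undefined. 3b->0: ok.
ababba: 3a undefined. 3a->0: no, aa/ababba meet in 0. 3a->1: ok.
All examples now run through 4 states with every (state, symbol) defined. Accept strings end in {0,2}, Reject strings end in {1}; accept={0,2}.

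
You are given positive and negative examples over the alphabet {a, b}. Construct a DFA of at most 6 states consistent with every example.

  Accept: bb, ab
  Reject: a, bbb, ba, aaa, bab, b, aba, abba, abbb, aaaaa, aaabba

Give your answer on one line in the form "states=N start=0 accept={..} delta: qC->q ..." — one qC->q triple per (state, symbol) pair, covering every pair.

Grow the machine one transition at a time. Run the examples from 0; the earliest place one falls off (shortest prefix, ties alphabetical) gets sent to the lowest-numbered state that keeps every Accept/Reject pair distinguishable — a pair clashes when both reach the same state with identical unread suffix — and to a fresh state only if none does.
a: 0a undefined. 0a->0: no, ab/b meet in 0 with "b" left. Open state 1: 0a->1.
b: 0b undefined. 0b->0: no, bb/bbb meet in 0. 0b->1: ok.
aa: 1a undefined. 1a->0: ok.
ab: 1b undefined. 1b->0: no, bb/ba meet in 0. 1b->1: no, bb/a meet in 1. Open state 2: 1b->2.
aba: 2a undefined. 2a->0: ok.
abb: 2b undefined. 2b->0: ok.
All examples now run through 3 states with every (state, symbol) defined. Accept strings end in {2}, Reject strings end in {0,1}; accept={2}.

states=3 start=0 accept={2} delta: 0a->1 0b->1 1a->0 1b->2 2a->0 2b->0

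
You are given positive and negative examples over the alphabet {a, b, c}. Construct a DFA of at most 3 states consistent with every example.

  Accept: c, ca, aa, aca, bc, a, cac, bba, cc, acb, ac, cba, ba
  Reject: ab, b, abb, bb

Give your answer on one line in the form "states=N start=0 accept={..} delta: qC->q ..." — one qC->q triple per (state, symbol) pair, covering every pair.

State merging on the prefix tree: take the shortest (then alphabetical) example prefix whose next move is undefined and point that move at state 0, else 1, else 2, ...; a target is out if some Accept/Reject pair would then sit in one state with the same input left (inseparable). If every existing state is out, open a new one.
a: 0a undefined. 0a->0: ok.
b: 0b undefined. 0b->0: no, aa/ab meet in 0. Open state 1: 0b->1.
c: 0c undefined. 0c->0: no, acb/ab meet in 1. 0c->1: no, c/ab meet in 1. Open state 2: 0c->2.
ba: 1a undefined. 1a->0: ok.
bb: 1b undefined. 1b->0: no, aa/abb meet in 0. 1b->1: ok.
bc: 1c undefined. 1c->0: ok.
ca: 2a undefined. 2a->0: ok.
cb: 2b undefined. 2b->0: ok.
cc: 2c undefined. 2c->0: ok.
All examples now run through 3 states with every (state, symbol) defined. Accept strings end in {0,2}, Reject strings end in {1}; accept={0,2}.

states=3 start=0 accept={0,2} delta: 0a->0 0b->1 0c->2 1a->0 1b->1 1c->0 2a->0 2b->0 2c->0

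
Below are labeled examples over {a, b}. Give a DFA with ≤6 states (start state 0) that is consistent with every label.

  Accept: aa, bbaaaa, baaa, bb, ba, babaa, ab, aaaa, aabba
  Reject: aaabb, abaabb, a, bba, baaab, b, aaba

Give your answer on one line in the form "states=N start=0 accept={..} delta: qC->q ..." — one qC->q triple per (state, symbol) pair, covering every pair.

states=4 start=0 accept={0,2} delta: 0a->1 0b->1 1a->2 1b->0 2a->1 2b->3 3a->1 3b->1

State merging on the prefix tree: take the shortest (then alphabetical) example prefix whose next move is undefined and point that move at state 0, else 1, else 2, ...; a target is out if some Accept/Reject pair would then sit in one state with the same input left (inseparable). If every existing state is out, open a new one.
a: 0a undefined. 0a->0: no, aa/a meet in 0. Open state 1: 0a->1.
b: 0b undefined. 0b->0: no, bb/b meet in 0. 0b->1: ok.
aa: 1a undefined. 1a->0: no, aa/aaba meet in 0. 1a->1: no, aa/a meet in 1. Open state 2: 1a->2.
ab: 1b undefined. 1b->0: ok.
aaa: 2a undefined. 2a->0: no, bbaaaa/a meet in 1. 2a->1: ok.
aab: 2b undefined. 2b->0: no, bb/baaab meet in 0. 2b->1: no, aa/aaba meet in 2. 2b->2: no, aa/abaabb meet in 2. Open state 3: 2b->3.
aaba: 3a undefined. 3a->0: no, bb/aaba meet in 0. 3a->1: ok.
aabb: 3b undefined. 3b->0: no, bb/abaabb meet in 0. 3b->1: ok.
All examples now run through 4 states with every (state, symbol) defined. Accept strings end in {0,2}, Reject strings end in {1,3}; accept={0,2}.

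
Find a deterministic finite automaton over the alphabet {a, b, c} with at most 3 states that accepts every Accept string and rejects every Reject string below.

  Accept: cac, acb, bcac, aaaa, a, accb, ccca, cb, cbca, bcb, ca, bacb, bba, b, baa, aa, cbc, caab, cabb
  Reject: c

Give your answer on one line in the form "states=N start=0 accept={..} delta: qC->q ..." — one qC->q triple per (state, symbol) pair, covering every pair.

Grow the machine one transition at a time. Run the examples from 0; the earliest place one falls off (shortest prefix, ties alphabetical) gets sent to the lowest-numbered state that keeps every Accept/Reject pair distinguishable — a pair clashes when both reach the same state with identical unread suffix — and to a fresh state only if none does.
a: 0a undefined. 0a->0: ok.
b: 0b undefined. 0b->0: ok.
c: 0c undefined. 0c->0: no, cac/c meet in 0. Open state 1: 0c->1.
ca: 1a undefined. 1a->0: no, cac/c meet in 1. 1a->1: no, ca/c meet in 1. Open state 2: 1a->2.
cb: 1b undefined. 1b->0: no, cbc/c meet in 1. 1b->1: no, acb/c meet in 1. 1b->2: ok.
cc: 1c undefined. 1c->0: ok.
caa: 2a undefined. 2a->0: ok.
cab: 2b undefined. 2b->0: ok.
cac: 2c undefined. 2c->0: ok.
All examples now run through 3 states with every (state, symbol) defined. Accept strings end in {0,2}, Reject strings end in {1}; accept={0,2}.

states=3 start=0 accept={0,2} delta: 0a->0 0b->0 0c->1 1a->2 1b->2 1c->0 2a->0 2b->0 2c->0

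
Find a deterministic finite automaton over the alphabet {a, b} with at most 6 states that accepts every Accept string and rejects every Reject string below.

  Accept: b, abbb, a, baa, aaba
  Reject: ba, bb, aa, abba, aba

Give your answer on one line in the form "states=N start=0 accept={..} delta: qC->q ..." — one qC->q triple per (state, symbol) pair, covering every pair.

Grow the machine one transition at a time. Run the examples from 0; the earliest place one falls off (shortest prefix, ties alphabetical) gets sent to the lowest-numbered state that keeps every Accept/Reject pair distinguishable — a pair clashes when both reach the same state with identical unread suffix — and to a fresh state only if none does.
a: 0a undefined. 0a->0: no, a/aa meet in 0. Open state 1: 0a->1.
b: 0b undefined. 0b->0: no, b/bb meet in 0. 0b->1: ok.
aa: 1a undefined. 1a->0: no, aaba/ba meet in 0. 1a->1: no, b/ba meet in 1. Open state 2: 1a->2.
ab: 1b undefined. 1b->0: no, b/aba meet in 1. 1b->1: no, b/bb meet in 1. 1b->2: no, baa/aba meet in 2 with "a" left. Open state 3: 1b->3.
aab: 2b undefined. 2b->0: ok.
aba: 3a undefined. 3a->0: ok.
abb: 3b undefined. 3b->0: no, b/abba meet in 1. 3b->1: no, abbb/bb meet in 3. 3b->2: no, abbb/aba meet in 0. 3b->3: no, abbb/bb meet in 3. Open state 4: 3b->4.
baa: 2a undefined. 2a->0: no, baa/aba meet in 0. 2a->1: ok.
abba: 4a undefined. 4a->0: ok.
abbb: 4b undefined. 4b->0: no, abbb/abba meet in 0. 4b->1: ok.
All examples now run through 5 states with every (state, symbol) defined. Accept strings end in {1}, Reject strings end in {0,2,3}; accept={1}.

states=5 start=0 accept={1} delta: 0a->1 0b->1 1a->2 1b->3 2a->1 2b->0 3a->0 3b->4 4a->0 4b->1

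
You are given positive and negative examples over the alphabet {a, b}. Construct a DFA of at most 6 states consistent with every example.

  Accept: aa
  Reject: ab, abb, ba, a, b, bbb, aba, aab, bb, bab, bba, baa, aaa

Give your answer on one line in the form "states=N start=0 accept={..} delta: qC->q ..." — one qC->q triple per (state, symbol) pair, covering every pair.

states=3 start=0 accept={0} delta: 0a->1 0b->2 1a->0 1b->2 2a->2 2b->2

Fold the examples into a partial DFA from state 0: repeatedly fix the first undefined (state, symbol) met by the shortest-then-alphabetical prefix, trying targets in increasing order and rejecting any under which an Accept and a Reject string meet in one state with the same remainder; add a state when all current targets are rejected. Accepting states are where Accept strings end.
a: 0a undefined. 0a->0: no, aa/a meet in 0. Open state 1: 0a->1.
b: 0b undefined. 0b->0: no, aa/baa meet in 1 with "a" left. 0b->1: no, aa/ba meet in 1 with "a" left. Open state 2: 0b->2.
aa: 1a undefined. 1a->0: ok.
ab: 1b undefined. 1b->0: no, aa/ab meet in 0. 1b->1: no, aa/aba meet in 0. 1b->2: ok.
ba: 2a undefined. 2a->0: no, aa/ba meet in 0. 2a->1: no, aa/baa meet in 0. 2a->2: ok.
bb: 2b undefined. 2b->0: no, aa/abb meet in 0. 2b->1: no, aa/bba meet in 0. 2b->2: ok.
All examples now run through 3 states with every (state, symbol) defined. Accept strings end in {0}, Reject strings end in {1,2}; accept={0}.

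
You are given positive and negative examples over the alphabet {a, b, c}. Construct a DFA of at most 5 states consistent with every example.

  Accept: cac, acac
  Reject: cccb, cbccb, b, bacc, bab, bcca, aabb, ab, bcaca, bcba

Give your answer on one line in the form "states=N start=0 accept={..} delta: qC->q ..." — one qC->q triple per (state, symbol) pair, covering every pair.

Fold the examples into a partial DFA from state 0: repeatedly fix the first undefined (state, symbol) met by the shortest-then-alphabetical prefix, trying targets in increasing order and rejecting any under which an Accept and a Reject string meet in one state with the same remainder; add a state when all current targets are rejected. Accepting states are where Accept strings end.
a: 0a undefined. 0a->0: ok.
b: 0b undefined. 0b->0: ok.
c: 0c undefined. 0c->0: no, cac/cccb meet in 0. Open state 1: 0c->1.
ca: 1a undefined. 1a->0: ok.
cb: 1b undefined. 1b->0: ok.
cc: 1c undefined. 1c->0: ok.
All examples now run through 2 states with every (state, symbol) defined. Accept strings end in {1}, Reject strings end in {0}; accept={1}.

states=2 start=0 accept={1} delta: 0a->0 0b->0 0c->1 1a->0 1b->0 1c->0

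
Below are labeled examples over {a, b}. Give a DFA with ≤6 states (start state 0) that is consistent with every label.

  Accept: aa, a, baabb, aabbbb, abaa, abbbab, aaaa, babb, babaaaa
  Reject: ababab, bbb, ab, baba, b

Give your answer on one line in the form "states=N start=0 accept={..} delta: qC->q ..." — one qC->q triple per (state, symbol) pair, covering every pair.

Fold the examples into a partial DFA from state 0: repeatedly fix the first undefined (state, symbol) met by the shortest-then-alphabetical prefix, trying targets in increasing order and rejecting any under which an Accept and a Reject string meet in one state with the same remainder; add a state when all current targets are rejected. Accepting states are where Accept strings end.
a: 0a undefined. 0a->0: ok.
b: 0b undefined. 0b->0: no, aa/ababab meet in 0. Open state 1: 0b->1.
ba: 1a undefined. 1a->0: no, aa/baba meet in 0. 1a->1: no, baabb/bbb meet in 1 with "bb" left. Open state 2: 1a->2.
bb: 1b undefined. 1b->0: ok.
baa: 2a undefined. 2a->0: ok.
bab: 2b undefined. 2b->0: no, aa/baba meet in 0. 2b->1: no, abbbab/ababab meet in 1. 2b->2: no, aa/baba meet in 0. Open state 3: 2b->3.
baba: 3a undefined. 3a->0: no, aa/baba meet in 0. 3a->1: no, aa/ababab meet in 0. 3a->2: no, abbbab/ababab meet in 3. 3a->3: no, abbbab/baba meet in 3. Open state 4: 3a->4.
babb: 3b undefined. 3b->0: ok.
babaa: 4a undefined. 4a->0: ok.
ababab: 4b undefined. 4b->0: no, aa/ababab meet in 0. 4b->1: ok.
All examples now run through 5 states with every (state, symbol) defined. Accept strings end in {0,3}, Reject strings end in {1,4}; accept={0,3}.

states=5 start=0 accept={0,3} delta: 0a->0 0b->1 1a->2 1b->0 2a->0 2b->3 3a->4 3b->0 4a->0 4b->1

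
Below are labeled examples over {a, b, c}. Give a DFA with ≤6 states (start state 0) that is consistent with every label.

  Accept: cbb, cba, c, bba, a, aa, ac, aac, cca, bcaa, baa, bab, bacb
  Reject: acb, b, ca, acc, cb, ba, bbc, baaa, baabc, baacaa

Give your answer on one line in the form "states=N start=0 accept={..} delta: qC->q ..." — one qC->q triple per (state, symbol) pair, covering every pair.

Fold the examples into a partial DFA from state 0: repeatedly fix the first undefined (state, symbol) met by the shortest-then-alphabetical prefix, trying targets in increasing order and rejecting any under which an Accept and a Reject string meet in one state with the same remainder; add a state when all current targets are rejected. Accepting states are where Accept strings end.
a: 0a undefined. 0a->0: ok.
b: 0b undefined. 0b->0: no, c/bbc meet in 0 with "c" left. Open state 1: 0b->1.
c: 0c undefined. 0c->0: no, cba/ba meet in 1 with "a" left. 0c->1: no, c/b meet in 1. Open state 2: 0c->2.
ba: 1a undefined. 1a->0: no, a/ba meet in 0. 1a->1: no, bcaa/baacaa meet in 1 with "caa" left. 1a->2: no, c/ba meet in 2. Open state 3: 1a->3.
bb: 1b undefined. 1b->0: no, c/bbc meet in 2. 1b->1: no, bba/ba meet in 3. 1b->2: no, bba/ca meet in 2 with "a" left. 1b->3: ok.
bc: 1c undefined. 1c->0: ok.
ca: 2a undefined. 2a->0: no, a/ca meet in 0. 2a->1: ok.
cb: 2b undefined. 2b->0: no, cbb/b meet in 1. 2b->1: no, cbb/ba meet in 3. 2b->2: no, cbb/acb meet in 2. 2b->3: ok.
cc: 2c undefined. 2c->0: no, a/acc meet in 0. 2c->1: no, cca/acb meet in 3. 2c->2: no, c/acc meet in 2. 2c->3: ok.
baa: 3a undefined. 3a->0: no, cba/baaa meet in 0. 3a->1: no, cba/b meet in 1. 3a->2: ok.
bab: 3b undefined. 3b->0: ok.
bac: 3c undefined. 3c->0: no, cbb/bbc meet in 0. 3c->1: no, bacb/acb meet in 3. 3c->2: no, cba/bbc meet in 2. 3c->3: ok.
All examples now run through 4 states with every (state, symbol) defined. Accept strings end in {0,2}, Reject strings end in {1,3}; accept={0,2}.

states=4 start=0 accept={0,2} delta: 0a->0 0b->1 0c->2 1a->3 1b->3 1c->0 2a->1 2b->3 2c->3 3a->2 3b->0 3c->3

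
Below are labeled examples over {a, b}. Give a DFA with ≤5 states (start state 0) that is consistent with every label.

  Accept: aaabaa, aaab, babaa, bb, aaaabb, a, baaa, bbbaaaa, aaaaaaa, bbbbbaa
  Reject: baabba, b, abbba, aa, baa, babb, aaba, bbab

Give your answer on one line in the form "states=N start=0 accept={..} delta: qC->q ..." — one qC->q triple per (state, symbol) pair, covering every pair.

Grow the machine one transition at a time. Run the examples from 0; the earliest place one falls off (shortest prefix, ties alphabetical) gets sent to the lowest-numbered state that keeps every Accept/Reject pair distinguishable — a pair clashes when both reach the same state with identical unread suffix — and to a fresh state only if none does.
a: 0a undefined. 0a->0: no, aaabaa/baa meet in 0 with "baa" left. Open state 1: 0a->1.
b: 0b undefined. 0b->0: no, bb/b meet in 0. 0b->1: no, a/b meet in 1. Open state 2: 0b->2.
aa: 1a undefined. 1a->0: ok.
ab: 1b undefined. 1b->0: no, aaabaa/aa meet in 0. 1b->1: ok.
ba: 2a undefined. 2a->0: no, aaabaa/baa meet in 1. 2a->1: no, aaabaa/babb meet in 1. 2a->2: no, baaa/b meet in 2. Open state 3: 2a->3.
bb: 2b undefined. 2b->0: no, aaabaa/bbab meet in 1. 2b->1: ok.
baa: 3a undefined. 3a->0: ok.
bab: 3b undefined. 3b->0: no, babaa/baabba meet in 0. 3b->1: no, aaabaa/babb meet in 1. 3b->2: no, aaabaa/babb meet in 1. 3b->3: ok.
All examples now run through 4 states with every (state, symbol) defined. Accept strings end in {1}, Reject strings end in {0,2,3}; accept={1}.

states=4 start=0 accept={1} delta: 0a->1 0b->2 1a->0 1b->1 2a->3 2b->1 3a->0 3b->3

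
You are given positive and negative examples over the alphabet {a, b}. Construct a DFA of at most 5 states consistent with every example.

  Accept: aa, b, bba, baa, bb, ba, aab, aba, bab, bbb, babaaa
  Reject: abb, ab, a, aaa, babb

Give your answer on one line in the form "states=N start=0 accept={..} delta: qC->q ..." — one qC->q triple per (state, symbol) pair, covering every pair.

Fold the examples into a partial DFA from state 0: repeatedly fix the first undefined (state, symbol) met by the shortest-then-alphabetical prefix, trying targets in increasing order and rejecting any under which an Accept and a Reject string meet in one state with the same remainder; add a state when all current targets are rejected. Accepting states are where Accept strings end.
a: 0a undefined. 0a->0: no, aa/a meet in 0. Open state 1: 0a->1.
b: 0b undefined. 0b->0: no, bba/a meet in 1. 0b->1: no, b/a meet in 1. Open state 2: 0b->2.
aa: 1a undefined. 1a->0: ok.
ab: 1b undefined. 1b->0: no, aa/ab meet in 0. 1b->1: ok.
ba: 2a undefined. 2a->0: no, baa/abb meet in 1. 2a->1: no, ba/abb meet in 1. 2a->2: no, bbb/babb meet in 2 with "bb" left. Open state 3: 2a->3.
bb: 2b undefined. 2b->0: no, bba/abb meet in 1. 2b->1: no, bb/abb meet in 1. 2b->2: ok.
baa: 3a undefined. 3a->0: ok.
bab: 3b undefined. 3b->0: no, b/babb meet in 2. 3b->1: no, bab/abb meet in 1. 3b->2: no, b/babb meet in 2. 3b->3: no, bba/babb meet in 3. Open state 4: 3b->4.
baba: 4a undefined. 4a->0: ok.
babb: 4b undefined. 4b->0: no, aa/babb meet in 0. 4b->1: ok.
All examples now run through 5 states with every (state, symbol) defined. Accept strings end in {0,2,3,4}, Reject strings end in {1}; accept={0,2,3,4}.

states=5 start=0 accept={0,2,3,4} delta: 0a->1 0b->2 1a->0 1b->1 2a->3 2b->2 3a->0 3b->4 4a->0 4b->1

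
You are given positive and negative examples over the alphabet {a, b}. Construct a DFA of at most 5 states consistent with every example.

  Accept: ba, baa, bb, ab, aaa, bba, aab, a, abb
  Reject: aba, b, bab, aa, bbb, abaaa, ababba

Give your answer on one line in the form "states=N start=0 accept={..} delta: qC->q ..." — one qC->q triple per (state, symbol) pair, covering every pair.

Fold the examples into a partial DFA from state 0: repeatedly fix the first undefined (state, symbol) met by the shortest-then-alphabetical prefix, trying targets in increasing order and rejecting any under which an Accept and a Reject string meet in one state with the same remainder; add a state when all current targets are rejected. Accepting states are where Accept strings end.
a: 0a undefined. 0a->0: no, ba/aba meet in 0 with "ba" left. Open state 1: 0a->1.
b: 0b undefined. 0b->0: no, baa/aa meet in 1 with "a" left. 0b->1: no, ba/aa meet in 1 with "a" left. Open state 2: 0b->2.
aa: 1a undefined. 1a->0: no, aab/b meet in 2. 1a->1: no, aaa/aa meet in 1. 1a->2: ok.
ab: 1b undefined. 1b->0: no, ba/abaaa meet in 2 with "a" left. 1b->1: no, baa/abaaa meet in 2 with "aa" left. 1b->2: no, ba/aba meet in 2 with "a" left. Open state 3: 1b->3.
ba: 2a undefined. 2a->0: ok.
bb: 2b undefined. 2b->0: ok.
aba: 3a undefined. 3a->0: no, ba/aba meet in 0. 3a->1: no, ba/abaaa meet in 0. 3a->2: no, ba/ababba meet in 0. 3a->3: no, ab/aba meet in 3. Open state 4: 3a->4.
abb: 3b undefined. 3b->0: ok.
abaa: 4a undefined. 4a->0: no, baa/abaaa meet in 1. 4a->1: ok.
abab: 4b undefined. 4b->0: no, ba/ababba meet in 0. 4b->1: ok.
All examples now run through 5 states with every (state, symbol) defined. Accept strings end in {0,1,3}, Reject strings end in {2,4}; accept={0,1,3}.

states=5 start=0 accept={0,1,3} delta: 0a->1 0b->2 1a->2 1b->3 2a->0 2b->0 3a->4 3b->0 4a->1 4b->1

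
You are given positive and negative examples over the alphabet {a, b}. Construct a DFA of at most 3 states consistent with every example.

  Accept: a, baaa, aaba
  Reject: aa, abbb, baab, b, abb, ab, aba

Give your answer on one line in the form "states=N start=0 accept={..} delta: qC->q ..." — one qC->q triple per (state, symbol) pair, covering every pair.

states=3 start=0 accept={1} delta: 0a->1 0b->0 1a->0 1b->2 2a->0 2b->0

Grow the machine one transition at a time. Run the examples from 0; the earliest place one falls off (shortest prefix, ties alphabetical) gets sent to the lowest-numbered state that keeps every Accept/Reject pair distinguishable — a pair clashes when both reach the same state with identical unread suffix — and to a fresh state only if none does.
a: 0a undefined. 0a->0: no, a/aa meet in 0. Open state 1: 0a->1.
b: 0b undefined. 0b->0: ok.
aa: 1a undefined. 1a->0: ok.
ab: 1b undefined. 1b->0: no, a/aba meet in 1. 1b->1: no, a/abbb meet in 1. Open state 2: 1b->2.
aba: 2a undefined. 2a->0: ok.
abb: 2b undefined. 2b->0: ok.
All examples now run through 3 states with every (state, symbol) defined. Accept strings end in {1}, Reject strings end in {0,2}; accept={1}.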